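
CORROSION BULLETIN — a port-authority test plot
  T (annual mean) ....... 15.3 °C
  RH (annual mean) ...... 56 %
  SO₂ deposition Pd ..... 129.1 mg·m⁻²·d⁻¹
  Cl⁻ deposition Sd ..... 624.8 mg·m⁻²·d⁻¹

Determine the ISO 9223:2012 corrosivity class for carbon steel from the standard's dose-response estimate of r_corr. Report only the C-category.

C5

carbon steel: T>10 °C ⇒ hinge -0.054·(15.3−10) = -0.2862
  sulphur-dioxide contribution → 51.02 μm/a
  chloride contribution → 64.61 μm/a
  total first-year rate 115.6 μm/a
Category bounds: 80…200 μm/a bracket r_corr ⇒ C5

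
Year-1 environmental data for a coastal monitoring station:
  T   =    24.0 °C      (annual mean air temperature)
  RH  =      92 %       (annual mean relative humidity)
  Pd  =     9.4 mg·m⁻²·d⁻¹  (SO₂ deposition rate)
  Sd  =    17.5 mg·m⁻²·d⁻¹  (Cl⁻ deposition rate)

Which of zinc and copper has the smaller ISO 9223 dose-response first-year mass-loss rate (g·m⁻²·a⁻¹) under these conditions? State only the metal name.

zinc: f(T) = -0.071·(T−10) [T>10 °C] = -0.9940
  SO₂ term: 0.0129·9.4^0.44·exp(0.046·92-0.9940) = 0.8811
  Sd branch = 0.0175·Sd^0.57·e^(0.008·RH+0.085·T) = 1.436 μm/a
  r_corr = 0.8811 + 1.436 = 2.317 μm/a
  mass loss = 2.317 μm/a × 7.14 g/cm³ = 16.54 g·m⁻²·a⁻¹
copper: temperature factor f = -0.080·(14.0) = -1.1200
  Pd branch = 0.0053·Pd^0.26·e^(0.059·RH+f) = 0.7051 μm/a
  Cl⁻ term: 0.01025·17.5^0.27·exp(0.036·92+0.049·24.0) = 1.975
  sum: 0.7051 + 1.975 → r_corr = 2.68 μm/a
  mass loss = 2.68 μm/a × 8.96 g/cm³ = 24.01 g·m⁻²·a⁻¹
Ordering by g·m⁻²·a⁻¹: copper (24) > zinc (16.5)

zinc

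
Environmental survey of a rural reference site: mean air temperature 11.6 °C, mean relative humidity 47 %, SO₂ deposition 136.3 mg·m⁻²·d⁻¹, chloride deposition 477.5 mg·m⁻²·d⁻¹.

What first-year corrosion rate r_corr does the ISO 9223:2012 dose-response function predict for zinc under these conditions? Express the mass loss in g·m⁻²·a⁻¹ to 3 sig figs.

zinc: T>10 °C ⇒ hinge -0.071·(11.6−10) = -0.1136
  sulphur-dioxide contribution → 0.8697 μm/a
  chloride contribution → 2.299 μm/a
  ⇒ r_corr(zinc) = 3.169 μm/a
Convert to mass loss: 3.169 μm/a × 7.14 g/cm³ = 22.63 g·m⁻²·a⁻¹

r_corr = 22.6 g·m⁻²·a⁻¹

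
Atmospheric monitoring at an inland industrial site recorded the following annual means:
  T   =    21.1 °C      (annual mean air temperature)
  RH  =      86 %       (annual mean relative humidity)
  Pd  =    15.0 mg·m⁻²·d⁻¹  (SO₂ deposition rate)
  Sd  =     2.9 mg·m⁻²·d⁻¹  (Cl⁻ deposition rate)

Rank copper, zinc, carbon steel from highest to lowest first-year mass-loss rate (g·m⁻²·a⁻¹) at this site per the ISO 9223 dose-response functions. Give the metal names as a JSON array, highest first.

copper: f(T) = -0.080·(T−10) [T>10 °C] = -0.8880
  Pd branch = 0.0053·Pd^0.26·e^(0.059·RH+f) = 0.7047 μm/a
  Sd branch = 0.01025·Sd^0.27·e^(0.036·RH+0.049·T) = 0.8495 μm/a
  r_corr = 0.7047 + 0.8495 = 1.554 μm/a
  mass loss = 1.554 μm/a × 8.96 g/cm³ = 13.93 g·m⁻²·a⁻¹
zinc: T>10 °C ⇒ hinge -0.071·(21.1−10) = -0.7881
  Pd branch = 0.0129·Pd^0.44·e^(0.046·RH+f) = 1.009 μm/a
  Sd branch = 0.0175·Sd^0.57·e^(0.008·RH+0.085·T) = 0.384 μm/a
  sum: 1.009 + 0.384 → r_corr = 1.393 μm/a
  mass loss = 1.393 μm/a × 7.14 g/cm³ = 9.946 g·m⁻²·a⁻¹
carbon steel: T>10 °C ⇒ hinge -0.054·(21.1−10) = -0.5994
  SO₂ term: 1.77·15.0^0.52·exp(0.02·86-0.5994) = 22.19
  Sd branch = 0.102·Sd^0.62·e^(0.033·RH+0.04·T) = 7.841 μm/a
  r_corr = 22.19 + 7.841 = 30.03 μm/a
  mass loss = 30.03 μm/a × 7.85 g/cm³ = 235.8 g·m⁻²·a⁻¹
Ordering by g·m⁻²·a⁻¹: carbon steel (236) > copper (13.9) > zinc (9.95)

["carbon steel", "copper", "zinc"]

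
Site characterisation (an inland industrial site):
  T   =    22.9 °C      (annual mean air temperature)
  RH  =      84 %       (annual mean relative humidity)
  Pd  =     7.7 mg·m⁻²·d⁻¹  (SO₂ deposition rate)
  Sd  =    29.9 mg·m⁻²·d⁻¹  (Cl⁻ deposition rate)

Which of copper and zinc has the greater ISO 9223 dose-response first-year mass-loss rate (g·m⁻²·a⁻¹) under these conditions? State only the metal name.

copper: T>10 °C ⇒ hinge -0.080·(22.9−10) = -1.0320
  Pd branch = 0.0053·Pd^0.26·e^(0.059·RH+f) = 0.456 μm/a
  Cl⁻ term: 0.01025·29.9^0.27·exp(0.036·84+0.049·22.9) = 1.621
  r_corr = 0.456 + 1.621 = 2.077 μm/a
  mass loss = 2.077 μm/a × 8.96 g/cm³ = 18.61 g·m⁻²·a⁻¹
zinc: T>10 °C ⇒ hinge -0.071·(22.9−10) = -0.9159
  Pd branch = 0.0129·Pd^0.44·e^(0.046·RH+f) = 0.6039 μm/a
  Sd branch = 0.0175·Sd^0.57·e^(0.008·RH+0.085·T) = 1.665 μm/a
  r_corr = 0.6039 + 1.665 = 2.269 μm/a
  mass loss = 2.269 μm/a × 7.14 g/cm³ = 16.2 g·m⁻²·a⁻¹
Ordering by g·m⁻²·a⁻¹: copper (18.6) > zinc (16.2)

copper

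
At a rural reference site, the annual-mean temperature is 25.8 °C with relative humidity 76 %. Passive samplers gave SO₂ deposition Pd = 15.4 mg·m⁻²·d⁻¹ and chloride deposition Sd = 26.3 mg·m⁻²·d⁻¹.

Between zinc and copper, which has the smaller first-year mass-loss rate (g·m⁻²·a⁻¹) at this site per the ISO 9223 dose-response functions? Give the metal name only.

copper

zinc: T>10 °C ⇒ hinge -0.071·(25.8−10) = -1.1218
  Pd branch = 0.0129·Pd^0.44·e^(0.046·RH+f) = 0.4615 μm/a
  Cl⁻ term: 0.0175·26.3^0.57·exp(0.008·76+0.085·25.8) = 1.857
  r_corr = 0.4615 + 1.857 = 2.319 μm/a
  mass loss = 2.319 μm/a × 7.14 g/cm³ = 16.56 g·m⁻²·a⁻¹
copper: temperature factor f = -0.080·(15.8) = -1.2640
  Pd branch = 0.0053·Pd^0.26·e^(0.059·RH+f) = 0.2701 μm/a
  Sd branch = 0.01025·Sd^0.27·e^(0.036·RH+0.049·T) = 1.353 μm/a
  sum: 0.2701 + 1.353 → r_corr = 1.623 μm/a
  mass loss = 1.623 μm/a × 8.96 g/cm³ = 14.54 g·m⁻²·a⁻¹
Ordering by g·m⁻²·a⁻¹: zinc (16.6) > copper (14.5)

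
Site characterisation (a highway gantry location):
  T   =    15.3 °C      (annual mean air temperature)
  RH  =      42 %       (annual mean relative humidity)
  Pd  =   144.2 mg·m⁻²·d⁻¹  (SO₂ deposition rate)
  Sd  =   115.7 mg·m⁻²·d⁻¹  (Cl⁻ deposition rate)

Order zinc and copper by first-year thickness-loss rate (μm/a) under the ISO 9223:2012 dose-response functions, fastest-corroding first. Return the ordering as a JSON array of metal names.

zinc: T>10 °C ⇒ hinge -0.071·(15.3−10) = -0.3763
  SO₂ term: 0.0129·144.2^0.44·exp(0.046·42-0.3763) = 0.5447
  Sd branch = 0.0175·Sd^0.57·e^(0.008·RH+0.085·T) = 1.349 μm/a
  sum: 0.5447 + 1.349 → r_corr = 1.893 μm/a
copper: T>10 °C ⇒ hinge -0.080·(15.3−10) = -0.4240
  Pd branch = 0.0053·Pd^0.26·e^(0.059·RH+f) = 0.1505 μm/a
  Sd branch = 0.01025·Sd^0.27·e^(0.036·RH+0.049·T) = 0.3549 μm/a
  r_corr = 0.1505 + 0.3549 = 0.5054 μm/a
Ordering by μm/a: zinc (1.89) > copper (0.505)

["zinc", "copper"]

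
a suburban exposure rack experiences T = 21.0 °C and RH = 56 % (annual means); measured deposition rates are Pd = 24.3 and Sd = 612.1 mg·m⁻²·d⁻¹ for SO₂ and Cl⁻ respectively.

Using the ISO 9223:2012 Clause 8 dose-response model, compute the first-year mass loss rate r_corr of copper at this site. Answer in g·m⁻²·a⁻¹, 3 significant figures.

r_corr = 12.1 g·m⁻²·a⁻¹

copper: T>10 °C ⇒ hinge -0.080·(21.0−10) = -0.8800
  sulphur-dioxide contribution → 0.1372 μm/a
  chloride contribution → 1.218 μm/a
  ⇒ r_corr(copper) = 1.355 μm/a
Convert to mass loss: 1.355 μm/a × 8.96 g/cm³ = 12.14 g·m⁻²·a⁻¹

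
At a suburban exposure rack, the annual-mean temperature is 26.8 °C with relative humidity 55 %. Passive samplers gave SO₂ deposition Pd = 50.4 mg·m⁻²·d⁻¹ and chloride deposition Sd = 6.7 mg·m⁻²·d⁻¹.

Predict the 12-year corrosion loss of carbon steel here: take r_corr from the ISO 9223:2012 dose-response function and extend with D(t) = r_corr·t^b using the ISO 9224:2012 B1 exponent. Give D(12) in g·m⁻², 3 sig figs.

carbon steel: f(T) = -0.054·(T−10) [T>10 °C] = -0.9072
  Pd branch = 1.77·Pd^0.52·e^(0.02·RH+f) = 16.48 μm/a
  Cl⁻ term: 0.102·6.7^0.62·exp(0.033·55+0.04·26.8) = 5.951
  sum: 16.48 + 5.951 → r_corr = 22.43 μm/a
Power-law: D(12) = r_corr · 12^0.523
  D(12) = 22.43 × 12^0.523 = 22.43 × 3.668 = 82.27 μm
  Mass loss = 82.27 μm × 7.85 g/cm³ = 645.9 g·m⁻²

D(12) = 646 g·m⁻²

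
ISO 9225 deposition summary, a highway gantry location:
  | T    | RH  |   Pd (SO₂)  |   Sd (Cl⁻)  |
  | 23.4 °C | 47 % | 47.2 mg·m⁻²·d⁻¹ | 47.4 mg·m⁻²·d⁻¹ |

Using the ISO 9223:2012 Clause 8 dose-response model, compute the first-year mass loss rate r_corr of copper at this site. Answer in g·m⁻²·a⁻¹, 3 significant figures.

r_corr = 5.16 g·m⁻²·a⁻¹

copper: f(T) = -0.080·(T−10) [T>10 °C] = -1.0720
  sulphur-dioxide contribution → 0.07911 μm/a
  chloride contribution → 0.4966 μm/a
  ⇒ r_corr(copper) = 0.5757 μm/a
Convert to mass loss: 0.5757 μm/a × 8.96 g/cm³ = 5.158 g·m⁻²·a⁻¹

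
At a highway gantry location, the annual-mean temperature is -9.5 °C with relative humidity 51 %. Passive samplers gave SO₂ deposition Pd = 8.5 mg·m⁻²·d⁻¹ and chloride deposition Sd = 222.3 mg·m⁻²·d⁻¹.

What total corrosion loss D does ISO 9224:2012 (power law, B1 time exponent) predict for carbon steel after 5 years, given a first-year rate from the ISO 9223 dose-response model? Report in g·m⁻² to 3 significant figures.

carbon steel: temperature factor f = +0.150·(-19.5) = -2.9250
  SO₂ term: 1.77·8.5^0.52·exp(0.02·51-2.9250) = 0.8016
  Sd branch = 0.102·Sd^0.62·e^(0.033·RH+0.04·T) = 10.71 μm/a
  sum: 0.8016 + 10.71 → r_corr = 11.51 μm/a
ISO 9224: D(t) = r_corr · t^b with b = 0.523 (carbon steel, B1)
  D(5) = 11.51 × 5^0.523 = 11.51 × 2.32 = 26.7 μm
  Mass loss = 26.7 μm × 7.85 g/cm³ = 209.6 g·m⁻²

D(5) = 210 g·m⁻²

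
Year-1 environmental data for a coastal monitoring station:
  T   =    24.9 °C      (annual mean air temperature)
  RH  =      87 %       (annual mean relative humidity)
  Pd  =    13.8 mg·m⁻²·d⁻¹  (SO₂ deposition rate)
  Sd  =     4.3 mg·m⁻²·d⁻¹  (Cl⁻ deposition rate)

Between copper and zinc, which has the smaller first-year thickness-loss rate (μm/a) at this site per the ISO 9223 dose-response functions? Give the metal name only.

copper: T>10 °C ⇒ hinge -0.080·(24.9−10) = -1.1920
  SO₂ term: 0.0053·13.8^0.26·exp(0.059·87-1.1920) = 0.5398
  Cl⁻ term: 0.01025·4.3^0.27·exp(0.036·87+0.049·24.9) = 1.18
  r_corr = 0.5398 + 1.18 = 1.72 μm/a
zinc: f(T) = -0.071·(T−10) [T>10 °C] = -1.0579
  Pd branch = 0.0129·Pd^0.44·e^(0.046·RH+f) = 0.7776 μm/a
  Cl⁻ term: 0.0175·4.3^0.57·exp(0.008·87+0.085·24.9) = 0.6692
  r_corr = 0.7776 + 0.6692 = 1.447 μm/a
Ordering by μm/a: copper (1.72) > zinc (1.45)

zinc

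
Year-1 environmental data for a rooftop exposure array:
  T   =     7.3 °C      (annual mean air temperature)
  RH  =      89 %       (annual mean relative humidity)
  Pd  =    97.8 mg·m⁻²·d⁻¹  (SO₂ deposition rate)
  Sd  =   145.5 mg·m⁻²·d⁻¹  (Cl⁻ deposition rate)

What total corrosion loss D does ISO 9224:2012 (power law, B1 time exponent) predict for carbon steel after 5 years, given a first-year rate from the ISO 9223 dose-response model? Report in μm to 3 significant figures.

D(5) = 307 μm

carbon steel: temperature factor f = +0.150·(-2.7) = -0.4050
  Pd branch = 1.77·Pd^0.52·e^(0.02·RH+f) = 75.88 μm/a
  Cl⁻ term: 0.102·145.5^0.62·exp(0.033·89+0.04·7.3) = 56.48
  sum: 75.88 + 56.48 → r_corr = 132.4 μm/a
Long-term exponent b (ISO 9224 Table 2, B1) = 0.523
  D(5) = 132.4 × 5^0.523 = 132.4 × 2.32 = 307.1 μm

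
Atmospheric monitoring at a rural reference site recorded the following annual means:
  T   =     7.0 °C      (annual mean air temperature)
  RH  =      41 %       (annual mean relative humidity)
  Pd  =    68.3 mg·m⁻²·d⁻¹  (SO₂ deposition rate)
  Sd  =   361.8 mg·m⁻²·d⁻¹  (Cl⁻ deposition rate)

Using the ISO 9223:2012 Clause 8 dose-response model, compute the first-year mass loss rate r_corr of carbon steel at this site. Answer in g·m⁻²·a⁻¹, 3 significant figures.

carbon steel: f(T) = +0.150·(T−10) [T≤10 °C] = -0.4500
  sulphur-dioxide contribution → 23.04 μm/a
  chloride contribution → 20.14 μm/a
  total first-year rate 43.18 μm/a
Convert to mass loss: 43.18 μm/a × 7.85 g/cm³ = 339 g·m⁻²·a⁻¹

r_corr = 339 g·m⁻²·a⁻¹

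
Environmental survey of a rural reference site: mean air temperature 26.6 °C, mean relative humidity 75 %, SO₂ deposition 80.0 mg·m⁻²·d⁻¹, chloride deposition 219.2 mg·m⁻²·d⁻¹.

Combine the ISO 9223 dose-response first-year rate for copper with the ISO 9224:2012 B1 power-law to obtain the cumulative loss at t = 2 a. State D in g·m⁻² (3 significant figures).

copper: T>10 °C ⇒ hinge -0.080·(26.6−10) = -1.3280
  Pd branch = 0.0053·Pd^0.26·e^(0.059·RH+f) = 0.3665 μm/a
  Cl⁻ term: 0.01025·219.2^0.27·exp(0.036·75+0.049·26.6) = 2.407
  r_corr = 0.3665 + 2.407 = 2.773 μm/a
ISO 9224: D(t) = r_corr · t^b with b = 0.667 (copper, B1)
  D(2) = 2.773 × 2^0.667 = 2.773 × 1.588 = 4.403 μm
  Mass loss = 4.403 μm × 8.96 g/cm³ = 39.45 g·m⁻²

D(2) = 39.5 g·m⁻²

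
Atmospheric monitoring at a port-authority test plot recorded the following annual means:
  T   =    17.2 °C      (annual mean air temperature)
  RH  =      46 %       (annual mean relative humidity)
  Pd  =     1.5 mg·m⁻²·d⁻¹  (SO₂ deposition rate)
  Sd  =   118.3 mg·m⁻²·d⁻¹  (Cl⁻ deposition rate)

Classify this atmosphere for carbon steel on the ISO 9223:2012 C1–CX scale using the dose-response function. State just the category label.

C2

carbon steel: temperature factor f = -0.054·(7.2) = -0.3888
  SO₂ term: 1.77·1.5^0.52·exp(0.02·46-0.3888) = 3.717
  Cl⁻ term: 0.102·118.3^0.62·exp(0.033·46+0.04·17.2) = 17.86
  r_corr = 3.717 + 17.86 = 21.58 μm/a
ISO 9223 Table 2 (carbon steel): 1.3 < 21.6 ≤ 25 μm/a ⇒ C2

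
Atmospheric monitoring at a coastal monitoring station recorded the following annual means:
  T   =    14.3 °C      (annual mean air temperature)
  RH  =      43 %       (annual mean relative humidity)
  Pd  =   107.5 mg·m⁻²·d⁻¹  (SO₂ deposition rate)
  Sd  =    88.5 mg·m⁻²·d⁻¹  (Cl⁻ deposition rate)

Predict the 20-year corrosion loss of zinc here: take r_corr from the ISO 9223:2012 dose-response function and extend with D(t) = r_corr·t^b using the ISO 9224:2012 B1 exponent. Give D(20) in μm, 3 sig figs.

D(20) = 18.4 μm

zinc: temperature factor f = -0.071·(4.3) = -0.3053
  SO₂ term: 0.0129·107.5^0.44·exp(0.046·43-0.3053) = 0.5381
  Sd branch = 0.0175·Sd^0.57·e^(0.008·RH+0.085·T) = 1.072 μm/a
  r_corr = 0.5381 + 1.072 = 1.61 μm/a
Power-law: D(20) = r_corr · 20^0.813
  D(20) = 1.61 × 20^0.813 = 1.61 × 11.42 = 18.39 μm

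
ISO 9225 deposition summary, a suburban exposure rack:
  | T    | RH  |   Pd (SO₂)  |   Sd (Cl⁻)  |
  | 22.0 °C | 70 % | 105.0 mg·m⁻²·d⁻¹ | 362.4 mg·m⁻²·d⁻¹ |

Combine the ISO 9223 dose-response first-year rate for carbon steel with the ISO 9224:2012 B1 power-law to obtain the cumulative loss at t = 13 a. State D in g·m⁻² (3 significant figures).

carbon steel: T>10 °C ⇒ hinge -0.054·(22.0−10) = -0.6480
  sulphur-dioxide contribution → 42.23 μm/a
  chloride contribution → 95.65 μm/a
  ⇒ r_corr(carbon steel) = 137.9 μm/a
Power-law: D(13) = r_corr · 13^0.523
  D(13) = 137.9 × 13^0.523 = 137.9 × 3.825 = 527.3 μm
  Mass loss = 527.3 μm × 7.85 g/cm³ = 4140 g·m⁻²

D(13) = 4.14e+03 g·m⁻²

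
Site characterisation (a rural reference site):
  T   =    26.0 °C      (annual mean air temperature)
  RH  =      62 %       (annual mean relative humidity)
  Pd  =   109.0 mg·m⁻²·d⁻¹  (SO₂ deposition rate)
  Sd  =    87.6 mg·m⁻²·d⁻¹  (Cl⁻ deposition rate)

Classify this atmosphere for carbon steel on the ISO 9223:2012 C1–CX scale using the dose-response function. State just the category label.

C4

carbon steel: T>10 °C ⇒ hinge -0.054·(26.0−10) = -0.8640
  sulphur-dioxide contribution → 29.56 μm/a
  chloride contribution → 35.74 μm/a
  total first-year rate 65.3 μm/a
ISO 9223 Table 2 (carbon steel): 50 < 65.3 ≤ 80 μm/a ⇒ C4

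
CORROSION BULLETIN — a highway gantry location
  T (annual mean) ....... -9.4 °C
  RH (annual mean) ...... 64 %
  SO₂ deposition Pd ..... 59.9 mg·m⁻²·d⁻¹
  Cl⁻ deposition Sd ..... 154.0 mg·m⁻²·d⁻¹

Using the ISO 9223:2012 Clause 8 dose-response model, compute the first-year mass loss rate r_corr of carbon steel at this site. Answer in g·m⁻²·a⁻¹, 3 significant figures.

carbon steel: T≤10 °C ⇒ hinge +0.150·(-9.4−10) = -2.9100
  SO₂ term: 1.77·59.9^0.52·exp(0.02·64-2.9100) = 2.913
  Sd branch = 0.102·Sd^0.62·e^(0.033·RH+0.04·T) = 13.15 μm/a
  sum: 2.913 + 13.15 → r_corr = 16.06 μm/a
Convert to mass loss: 16.06 μm/a × 7.85 g/cm³ = 126.1 g·m⁻²·a⁻¹

r_corr = 126 g·m⁻²·a⁻¹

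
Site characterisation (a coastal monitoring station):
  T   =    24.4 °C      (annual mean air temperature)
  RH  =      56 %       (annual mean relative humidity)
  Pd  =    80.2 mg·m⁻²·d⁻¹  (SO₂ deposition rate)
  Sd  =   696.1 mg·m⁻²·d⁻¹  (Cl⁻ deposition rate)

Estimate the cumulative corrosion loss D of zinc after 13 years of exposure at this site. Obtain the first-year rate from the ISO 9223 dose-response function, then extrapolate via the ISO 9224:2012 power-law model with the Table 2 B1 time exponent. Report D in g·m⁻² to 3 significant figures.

D(13) = 547 g·m⁻²

zinc: temperature factor f = -0.071·(14.4) = -1.0224
  Pd branch = 0.0129·Pd^0.44·e^(0.046·RH+f) = 0.4199 μm/a
  Cl⁻ term: 0.0175·696.1^0.57·exp(0.008·56+0.085·24.4) = 9.092
  sum: 0.4199 + 9.092 → r_corr = 9.512 μm/a
Long-term exponent b (ISO 9224 Table 2, B1) = 0.813
  D(13) = 9.512 × 13^0.813 = 9.512 × 8.047 = 76.54 μm
  Mass loss = 76.54 μm × 7.14 g/cm³ = 546.5 g·m⁻²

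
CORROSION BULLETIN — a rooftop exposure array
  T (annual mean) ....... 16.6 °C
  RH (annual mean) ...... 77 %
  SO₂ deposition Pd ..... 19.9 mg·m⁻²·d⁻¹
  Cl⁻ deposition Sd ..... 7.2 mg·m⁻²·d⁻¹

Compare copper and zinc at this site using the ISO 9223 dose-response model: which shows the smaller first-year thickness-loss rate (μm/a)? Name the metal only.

copper

copper: temperature factor f = -0.080·(6.6) = -0.5280
  Pd branch = 0.0053·Pd^0.26·e^(0.059·RH+f) = 0.6392 μm/a
  Cl⁻ term: 0.01025·7.2^0.27·exp(0.036·77+0.049·16.6) = 0.63
  r_corr = 0.6392 + 0.63 = 1.269 μm/a
zinc: T>10 °C ⇒ hinge -0.071·(16.6−10) = -0.4686
  SO₂ term: 0.0129·19.9^0.44·exp(0.046·77-0.4686) = 1.04
  Sd branch = 0.0175·Sd^0.57·e^(0.008·RH+0.085·T) = 0.4093 μm/a
  r_corr = 1.04 + 0.4093 = 1.449 μm/a
Ordering by μm/a: zinc (1.45) > copper (1.27)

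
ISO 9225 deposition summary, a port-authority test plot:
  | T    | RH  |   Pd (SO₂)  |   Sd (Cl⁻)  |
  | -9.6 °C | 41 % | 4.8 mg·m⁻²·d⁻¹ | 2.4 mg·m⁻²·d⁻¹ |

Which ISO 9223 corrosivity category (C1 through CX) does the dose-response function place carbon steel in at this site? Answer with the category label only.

carbon steel: temperature factor f = +0.150·(-19.6) = -2.9400
  sulphur-dioxide contribution → 0.4803 μm/a
  chloride contribution → 0.4626 μm/a
  ⇒ r_corr(carbon steel) = 0.9429 μm/a
ISO 9223 Table 2 (carbon steel): 0 < 0.943 ≤ 1.3 μm/a ⇒ C1

C1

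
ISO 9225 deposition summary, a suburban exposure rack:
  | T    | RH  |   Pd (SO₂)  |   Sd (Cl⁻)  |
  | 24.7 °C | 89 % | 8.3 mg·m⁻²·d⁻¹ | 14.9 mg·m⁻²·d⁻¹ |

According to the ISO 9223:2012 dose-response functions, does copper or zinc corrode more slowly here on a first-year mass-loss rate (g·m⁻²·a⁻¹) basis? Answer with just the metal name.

copper: f(T) = -0.080·(T−10) [T>10 °C] = -1.1760
  sulphur-dioxide contribution → 0.5407 μm/a
  chloride contribution → 1.756 μm/a
  ⇒ r_corr(copper) = 2.297 μm/a
  mass loss = 2.297 μm/a × 8.96 g/cm³ = 20.58 g·m⁻²·a⁻¹
zinc: f(T) = -0.071·(T−10) [T>10 °C] = -1.0437
  sulphur-dioxide contribution → 0.6914 μm/a
  chloride contribution → 1.358 μm/a
  ⇒ r_corr(zinc) = 2.049 μm/a
  mass loss = 2.049 μm/a × 7.14 g/cm³ = 14.63 g·m⁻²·a⁻¹
Ordering by g·m⁻²·a⁻¹: copper (20.6) > zinc (14.6)

zinc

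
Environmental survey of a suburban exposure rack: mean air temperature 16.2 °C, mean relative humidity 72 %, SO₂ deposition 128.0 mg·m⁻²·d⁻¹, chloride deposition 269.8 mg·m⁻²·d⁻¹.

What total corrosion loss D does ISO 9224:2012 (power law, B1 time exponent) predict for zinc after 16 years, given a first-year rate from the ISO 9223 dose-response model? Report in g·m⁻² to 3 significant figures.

zinc: T>10 °C ⇒ hinge -0.071·(16.2−10) = -0.4402
  sulphur-dioxide contribution → 1.927 μm/a
  chloride contribution → 2.999 μm/a
  total first-year rate 4.926 μm/a
ISO 9224: D(t) = r_corr · t^b with b = 0.813 (zinc, B1)
  D(16) = 4.926 × 16^0.813 = 4.926 × 9.527 = 46.93 μm
  Mass loss = 46.93 μm × 7.14 g/cm³ = 335.1 g·m⁻²

D(16) = 335 g·m⁻²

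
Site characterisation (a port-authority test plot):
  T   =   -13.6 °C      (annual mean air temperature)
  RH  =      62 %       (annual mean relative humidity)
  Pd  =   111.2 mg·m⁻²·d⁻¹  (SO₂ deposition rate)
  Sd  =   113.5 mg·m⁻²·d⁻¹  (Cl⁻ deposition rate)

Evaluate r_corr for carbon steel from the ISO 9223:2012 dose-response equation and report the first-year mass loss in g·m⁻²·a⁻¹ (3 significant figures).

r_corr = 83.7 g·m⁻²·a⁻¹

carbon steel: f(T) = +0.150·(T−10) [T≤10 °C] = -3.5400
  sulphur-dioxide contribution → 2.056 μm/a
  chloride contribution → 8.61 μm/a
  ⇒ r_corr(carbon steel) = 10.67 μm/a
Convert to mass loss: 10.67 μm/a × 7.85 g/cm³ = 83.73 g·m⁻²·a⁻¹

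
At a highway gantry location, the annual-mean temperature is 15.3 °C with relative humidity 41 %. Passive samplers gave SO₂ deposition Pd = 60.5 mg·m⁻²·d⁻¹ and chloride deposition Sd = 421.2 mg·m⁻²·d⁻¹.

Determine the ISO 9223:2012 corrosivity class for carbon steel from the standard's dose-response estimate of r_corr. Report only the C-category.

C4

carbon steel: f(T) = -0.054·(T−10) [T>10 °C] = -0.2862
  Pd branch = 1.77·Pd^0.52·e^(0.02·RH+f) = 25.49 μm/a
  Cl⁻ term: 0.102·421.2^0.62·exp(0.033·41+0.04·15.3) = 30.84
  sum: 25.49 + 30.84 → r_corr = 56.33 μm/a
56.3 μm/a falls in (50, 80] for carbon steel → category C4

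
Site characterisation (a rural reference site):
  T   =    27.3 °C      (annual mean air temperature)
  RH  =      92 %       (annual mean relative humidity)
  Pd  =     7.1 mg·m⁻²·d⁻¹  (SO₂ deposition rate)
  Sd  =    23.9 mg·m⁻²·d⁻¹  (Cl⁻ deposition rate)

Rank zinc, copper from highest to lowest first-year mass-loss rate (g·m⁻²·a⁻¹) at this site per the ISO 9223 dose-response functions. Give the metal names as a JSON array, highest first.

zinc: f(T) = -0.071·(T−10) [T>10 °C] = -1.2283
  SO₂ term: 0.0129·7.1^0.44·exp(0.046·92-1.2283) = 0.6161
  Cl⁻ term: 0.0175·23.9^0.57·exp(0.008·92+0.085·27.3) = 2.271
  sum: 0.6161 + 2.271 → r_corr = 2.887 μm/a
  mass loss = 2.887 μm/a × 7.14 g/cm³ = 20.61 g·m⁻²·a⁻¹
copper: T>10 °C ⇒ hinge -0.080·(27.3−10) = -1.3840
  Pd branch = 0.0053·Pd^0.26·e^(0.059·RH+f) = 0.5034 μm/a
  Sd branch = 0.01025·Sd^0.27·e^(0.036·RH+0.049·T) = 2.525 μm/a
  sum: 0.5034 + 2.525 → r_corr = 3.028 μm/a
  mass loss = 3.028 μm/a × 8.96 g/cm³ = 27.13 g·m⁻²·a⁻¹
Ordering by g·m⁻²·a⁻¹: copper (27.1) > zinc (20.6)

["copper", "zinc"]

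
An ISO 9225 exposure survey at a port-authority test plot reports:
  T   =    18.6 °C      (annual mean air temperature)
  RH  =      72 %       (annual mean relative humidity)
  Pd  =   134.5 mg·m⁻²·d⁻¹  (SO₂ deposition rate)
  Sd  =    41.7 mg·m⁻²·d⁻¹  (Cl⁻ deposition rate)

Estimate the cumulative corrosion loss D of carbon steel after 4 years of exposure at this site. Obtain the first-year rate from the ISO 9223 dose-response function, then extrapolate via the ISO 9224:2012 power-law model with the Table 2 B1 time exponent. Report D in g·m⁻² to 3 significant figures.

D(4) = 1.35e+03 g·m⁻²

carbon steel: T>10 °C ⇒ hinge -0.054·(18.6−10) = -0.4644
  SO₂ term: 1.77·134.5^0.52·exp(0.02·72-0.4644) = 60.06
  Cl⁻ term: 0.102·41.7^0.62·exp(0.033·72+0.04·18.6) = 23.34
  sum: 60.06 + 23.34 → r_corr = 83.4 μm/a
Power-law: D(4) = r_corr · 4^0.523
  D(4) = 83.4 × 4^0.523 = 83.4 × 2.065 = 172.2 μm
  Mass loss = 172.2 μm × 7.85 g/cm³ = 1352 g·m⁻²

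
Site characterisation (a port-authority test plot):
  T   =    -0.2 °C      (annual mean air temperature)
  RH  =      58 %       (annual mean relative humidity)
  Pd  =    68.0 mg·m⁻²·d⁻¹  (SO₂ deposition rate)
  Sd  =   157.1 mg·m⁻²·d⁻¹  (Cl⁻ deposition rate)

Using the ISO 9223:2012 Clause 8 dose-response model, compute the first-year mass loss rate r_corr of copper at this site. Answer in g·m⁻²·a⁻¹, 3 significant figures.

copper: temperature factor f = +0.126·(-10.2) = -1.2852
  sulphur-dioxide contribution → 0.1345 μm/a
  chloride contribution → 0.3208 μm/a
  ⇒ r_corr(copper) = 0.4553 μm/a
Convert to mass loss: 0.4553 μm/a × 8.96 g/cm³ = 4.08 g·m⁻²·a⁻¹

r_corr = 4.08 g·m⁻²·a⁻¹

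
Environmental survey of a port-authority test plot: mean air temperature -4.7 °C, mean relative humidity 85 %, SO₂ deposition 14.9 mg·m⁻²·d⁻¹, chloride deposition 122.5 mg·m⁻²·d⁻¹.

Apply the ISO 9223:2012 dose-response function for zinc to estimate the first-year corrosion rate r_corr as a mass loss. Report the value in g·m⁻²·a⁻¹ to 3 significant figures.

zinc: f(T) = +0.038·(T−10) [T≤10 °C] = -0.5586
  Pd branch = 0.0129·Pd^0.44·e^(0.046·RH+f) = 1.209 μm/a
  Cl⁻ term: 0.0175·122.5^0.57·exp(0.008·85+0.085·-4.7) = 0.359
  r_corr = 1.209 + 0.359 = 1.568 μm/a
Convert to mass loss: 1.568 μm/a × 7.14 g/cm³ = 11.19 g·m⁻²·a⁻¹

r_corr = 11.2 g·m⁻²·a⁻¹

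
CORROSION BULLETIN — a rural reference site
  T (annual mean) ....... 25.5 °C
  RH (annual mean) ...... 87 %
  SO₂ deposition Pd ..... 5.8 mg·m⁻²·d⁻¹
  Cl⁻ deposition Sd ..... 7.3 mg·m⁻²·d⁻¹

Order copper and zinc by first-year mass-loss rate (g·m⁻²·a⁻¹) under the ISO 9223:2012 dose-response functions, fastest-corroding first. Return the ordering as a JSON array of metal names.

["copper", "zinc"]

copper: T>10 °C ⇒ hinge -0.080·(25.5−10) = -1.2400
  sulphur-dioxide contribution → 0.4107 μm/a
  chloride contribution → 1.402 μm/a
  total first-year rate 1.812 μm/a
  mass loss = 1.812 μm/a × 8.96 g/cm³ = 16.24 g·m⁻²·a⁻¹
zinc: f(T) = -0.071·(T−10) [T>10 °C] = -1.1005
  sulphur-dioxide contribution → 0.5089 μm/a
  chloride contribution → 0.9522 μm/a
  total first-year rate 1.461 μm/a
  mass loss = 1.461 μm/a × 7.14 g/cm³ = 10.43 g·m⁻²·a⁻¹
Ordering by g·m⁻²·a⁻¹: copper (16.2) > zinc (10.4)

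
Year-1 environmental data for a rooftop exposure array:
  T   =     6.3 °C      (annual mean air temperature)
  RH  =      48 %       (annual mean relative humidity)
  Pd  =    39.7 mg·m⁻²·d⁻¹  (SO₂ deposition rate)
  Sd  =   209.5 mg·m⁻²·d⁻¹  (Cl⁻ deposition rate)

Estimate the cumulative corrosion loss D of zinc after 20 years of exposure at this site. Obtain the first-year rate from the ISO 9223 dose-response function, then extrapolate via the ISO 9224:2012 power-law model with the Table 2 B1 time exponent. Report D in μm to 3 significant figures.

zinc: f(T) = +0.038·(T−10) [T≤10 °C] = -0.1406
  SO₂ term: 0.0129·39.7^0.44·exp(0.046·48-0.1406) = 0.5151
  Cl⁻ term: 0.0175·209.5^0.57·exp(0.008·48+0.085·6.3) = 0.9235
  sum: 0.5151 + 0.9235 → r_corr = 1.439 μm/a
Long-term exponent b (ISO 9224 Table 2, B1) = 0.813
  D(20) = 1.439 × 20^0.813 = 1.439 × 11.42 = 16.43 μm

D(20) = 16.4 μm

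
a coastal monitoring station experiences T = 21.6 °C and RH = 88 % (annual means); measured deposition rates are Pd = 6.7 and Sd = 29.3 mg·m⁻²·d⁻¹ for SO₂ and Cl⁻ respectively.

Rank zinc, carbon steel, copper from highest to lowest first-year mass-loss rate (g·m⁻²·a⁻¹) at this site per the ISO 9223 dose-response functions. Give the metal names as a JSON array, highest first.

["carbon steel", "copper", "zinc"]

zinc: f(T) = -0.071·(T−10) [T>10 °C] = -0.8236
  sulphur-dioxide contribution → 0.7489 μm/a
  chloride contribution → 1.521 μm/a
  ⇒ r_corr(zinc) = 2.27 μm/a
  mass loss = 2.27 μm/a × 7.14 g/cm³ = 16.21 g·m⁻²·a⁻¹
carbon steel: f(T) = -0.054·(T−10) [T>10 °C] = -0.6264
  sulphur-dioxide contribution → 14.79 μm/a
  chloride contribution → 35.85 μm/a
  ⇒ r_corr(carbon steel) = 50.64 μm/a
  mass loss = 50.64 μm/a × 7.85 g/cm³ = 397.5 g·m⁻²·a⁻¹
copper: f(T) = -0.080·(T−10) [T>10 °C] = -0.9280
  sulphur-dioxide contribution → 0.6179 μm/a
  chloride contribution → 1.747 μm/a
  ⇒ r_corr(copper) = 2.365 μm/a
  mass loss = 2.365 μm/a × 8.96 g/cm³ = 21.19 g·m⁻²·a⁻¹
Ordering by g·m⁻²·a⁻¹: carbon steel (397) > copper (21.2) > zinc (16.2)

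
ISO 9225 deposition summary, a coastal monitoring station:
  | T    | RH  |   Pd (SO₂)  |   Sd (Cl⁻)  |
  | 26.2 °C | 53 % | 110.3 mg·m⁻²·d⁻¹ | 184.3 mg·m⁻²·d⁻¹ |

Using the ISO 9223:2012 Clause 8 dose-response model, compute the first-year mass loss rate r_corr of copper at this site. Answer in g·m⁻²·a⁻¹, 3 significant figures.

copper: f(T) = -0.080·(T−10) [T>10 °C] = -1.2960
  Pd branch = 0.0053·Pd^0.26·e^(0.059·RH+f) = 0.1123 μm/a
  Sd branch = 0.01025·Sd^0.27·e^(0.036·RH+0.049·T) = 1.02 μm/a
  r_corr = 0.1123 + 1.02 = 1.132 μm/a
Convert to mass loss: 1.132 μm/a × 8.96 g/cm³ = 10.15 g·m⁻²·a⁻¹

r_corr = 10.1 g·m⁻²·a⁻¹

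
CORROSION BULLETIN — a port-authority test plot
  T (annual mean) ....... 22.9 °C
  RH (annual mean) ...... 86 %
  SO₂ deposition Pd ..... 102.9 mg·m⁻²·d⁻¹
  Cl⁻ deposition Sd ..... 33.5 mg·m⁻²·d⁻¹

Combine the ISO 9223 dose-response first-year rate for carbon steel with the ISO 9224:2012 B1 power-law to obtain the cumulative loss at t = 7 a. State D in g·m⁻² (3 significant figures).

D(7) = 2.02e+03 g·m⁻²

carbon steel: f(T) = -0.054·(T−10) [T>10 °C] = -0.6966
  sulphur-dioxide contribution → 54.81 μm/a
  chloride contribution → 38.41 μm/a
  total first-year rate 93.23 μm/a
Long-term exponent b (ISO 9224 Table 2, B1) = 0.523
  D(7) = 93.23 × 7^0.523 = 93.23 × 2.767 = 257.9 μm
  Mass loss = 257.9 μm × 7.85 g/cm³ = 2025 g·m⁻²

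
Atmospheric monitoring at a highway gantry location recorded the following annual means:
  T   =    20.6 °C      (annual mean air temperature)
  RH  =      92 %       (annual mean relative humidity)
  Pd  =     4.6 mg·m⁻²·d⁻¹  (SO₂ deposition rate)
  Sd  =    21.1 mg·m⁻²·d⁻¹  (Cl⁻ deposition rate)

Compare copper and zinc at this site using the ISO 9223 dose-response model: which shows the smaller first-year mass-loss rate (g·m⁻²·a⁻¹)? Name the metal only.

zinc

copper: f(T) = -0.080·(T−10) [T>10 °C] = -0.8480
  sulphur-dioxide contribution → 0.7685 μm/a
  chloride contribution → 1.758 μm/a
  total first-year rate 2.527 μm/a
  mass loss = 2.527 μm/a × 8.96 g/cm³ = 22.64 g·m⁻²·a⁻¹
zinc: f(T) = -0.071·(T−10) [T>10 °C] = -0.7526
  sulphur-dioxide contribution → 0.819 μm/a
  chloride contribution → 1.197 μm/a
  ⇒ r_corr(zinc) = 2.016 μm/a
  mass loss = 2.016 μm/a × 7.14 g/cm³ = 14.39 g·m⁻²·a⁻¹
Ordering by g·m⁻²·a⁻¹: copper (22.6) > zinc (14.4)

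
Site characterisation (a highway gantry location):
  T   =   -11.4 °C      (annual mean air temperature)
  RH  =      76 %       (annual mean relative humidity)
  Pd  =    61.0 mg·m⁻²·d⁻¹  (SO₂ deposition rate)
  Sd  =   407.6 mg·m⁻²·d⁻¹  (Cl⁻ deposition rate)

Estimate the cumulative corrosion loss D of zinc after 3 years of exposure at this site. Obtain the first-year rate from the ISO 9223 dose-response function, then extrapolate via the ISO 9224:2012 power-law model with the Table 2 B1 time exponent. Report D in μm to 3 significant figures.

zinc: temperature factor f = +0.038·(-21.4) = -0.8132
  sulphur-dioxide contribution → 1.151 μm/a
  chloride contribution → 0.3751 μm/a
  ⇒ r_corr(zinc) = 1.527 μm/a
ISO 9224: D(t) = r_corr · t^b with b = 0.813 (zinc, B1)
  D(3) = 1.527 × 3^0.813 = 1.527 × 2.443 = 3.729 μm

D(3) = 3.73 μm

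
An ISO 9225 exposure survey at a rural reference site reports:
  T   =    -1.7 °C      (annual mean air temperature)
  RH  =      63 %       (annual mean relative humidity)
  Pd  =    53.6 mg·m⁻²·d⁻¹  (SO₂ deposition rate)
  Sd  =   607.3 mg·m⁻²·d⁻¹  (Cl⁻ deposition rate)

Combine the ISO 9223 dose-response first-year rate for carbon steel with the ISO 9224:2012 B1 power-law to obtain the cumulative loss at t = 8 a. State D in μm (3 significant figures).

D(8) = 146 μm

carbon steel: T≤10 °C ⇒ hinge +0.150·(-1.7−10) = -1.7550
  sulphur-dioxide contribution → 8.554 μm/a
  chloride contribution → 40.52 μm/a
  total first-year rate 49.07 μm/a
Long-term exponent b (ISO 9224 Table 2, B1) = 0.523
  D(8) = 49.07 × 8^0.523 = 49.07 × 2.967 = 145.6 μm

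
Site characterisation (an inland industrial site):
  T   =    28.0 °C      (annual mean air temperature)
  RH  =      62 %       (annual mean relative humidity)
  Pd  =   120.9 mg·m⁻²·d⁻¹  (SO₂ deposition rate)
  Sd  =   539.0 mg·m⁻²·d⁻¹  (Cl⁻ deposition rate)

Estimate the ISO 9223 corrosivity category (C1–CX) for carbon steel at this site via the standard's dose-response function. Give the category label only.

carbon steel: temperature factor f = -0.054·(18.0) = -0.9720
  Pd branch = 1.77·Pd^0.52·e^(0.02·RH+f) = 28 μm/a
  Cl⁻ term: 0.102·539.0^0.62·exp(0.033·62+0.04·28.0) = 119.4
  r_corr = 28 + 119.4 = 147.4 μm/a
ISO 9223 Table 2 (carbon steel): 80 < 147 ≤ 200 μm/a ⇒ C5

C5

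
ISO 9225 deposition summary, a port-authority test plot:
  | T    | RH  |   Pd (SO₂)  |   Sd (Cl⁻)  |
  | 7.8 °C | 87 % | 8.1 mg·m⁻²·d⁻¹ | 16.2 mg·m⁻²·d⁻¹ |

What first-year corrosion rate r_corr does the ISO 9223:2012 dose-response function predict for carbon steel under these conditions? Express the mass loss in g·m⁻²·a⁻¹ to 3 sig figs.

carbon steel: f(T) = +0.150·(T−10) [T≤10 °C] = -0.3300
  sulphur-dioxide contribution → 21.51 μm/a
  chloride contribution → 13.83 μm/a
  ⇒ r_corr(carbon steel) = 35.35 μm/a
Convert to mass loss: 35.35 μm/a × 7.85 g/cm³ = 277.5 g·m⁻²·a⁻¹

r_corr = 277 g·m⁻²·a⁻¹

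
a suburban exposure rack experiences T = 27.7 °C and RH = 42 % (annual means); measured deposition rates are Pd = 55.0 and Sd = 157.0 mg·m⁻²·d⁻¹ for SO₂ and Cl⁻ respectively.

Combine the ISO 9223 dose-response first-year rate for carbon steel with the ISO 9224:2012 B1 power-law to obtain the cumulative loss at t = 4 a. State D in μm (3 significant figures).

D(4) = 84.8 μm

carbon steel: temperature factor f = -0.054·(17.7) = -0.9558
  Pd branch = 1.77·Pd^0.52·e^(0.02·RH+f) = 12.67 μm/a
  Cl⁻ term: 0.102·157.0^0.62·exp(0.033·42+0.04·27.7) = 28.39
  sum: 12.67 + 28.39 → r_corr = 41.06 μm/a
Power-law: D(4) = r_corr · 4^0.523
  D(4) = 41.06 × 4^0.523 = 41.06 × 2.065 = 84.78 μm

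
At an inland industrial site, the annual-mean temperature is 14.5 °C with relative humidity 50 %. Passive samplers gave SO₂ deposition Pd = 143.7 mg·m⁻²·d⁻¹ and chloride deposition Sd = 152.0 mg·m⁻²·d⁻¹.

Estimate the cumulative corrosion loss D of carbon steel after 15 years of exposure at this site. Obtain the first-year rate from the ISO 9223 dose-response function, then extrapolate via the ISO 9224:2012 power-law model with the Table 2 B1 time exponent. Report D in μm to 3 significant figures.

carbon steel: temperature factor f = -0.054·(4.5) = -0.2430
  SO₂ term: 1.77·143.7^0.52·exp(0.02·50-0.2430) = 49.96
  Cl⁻ term: 0.102·152.0^0.62·exp(0.033·50+0.04·14.5) = 21.37
  r_corr = 49.96 + 21.37 = 71.33 μm/a
Long-term exponent b (ISO 9224 Table 2, B1) = 0.523
  D(15) = 71.33 × 15^0.523 = 71.33 × 4.122 = 294 μm

D(15) = 294 μm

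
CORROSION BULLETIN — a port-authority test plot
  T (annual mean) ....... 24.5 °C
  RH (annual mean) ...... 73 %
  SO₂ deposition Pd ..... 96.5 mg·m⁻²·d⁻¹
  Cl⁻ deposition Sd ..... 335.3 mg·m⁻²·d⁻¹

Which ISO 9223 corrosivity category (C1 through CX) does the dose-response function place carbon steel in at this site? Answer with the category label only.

carbon steel: T>10 °C ⇒ hinge -0.054·(24.5−10) = -0.7830
  Pd branch = 1.77·Pd^0.52·e^(0.02·RH+f) = 37.49 μm/a
  Sd branch = 0.102·Sd^0.62·e^(0.033·RH+0.04·T) = 111.2 μm/a
  sum: 37.49 + 111.2 → r_corr = 148.7 μm/a
149 μm/a falls in (80, 200] for carbon steel → category C5

C5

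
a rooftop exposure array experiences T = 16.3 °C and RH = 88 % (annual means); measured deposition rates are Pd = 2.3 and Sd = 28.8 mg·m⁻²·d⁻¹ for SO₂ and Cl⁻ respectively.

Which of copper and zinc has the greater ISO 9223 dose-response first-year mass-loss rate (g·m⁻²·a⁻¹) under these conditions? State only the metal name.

copper: T>10 °C ⇒ hinge -0.080·(16.3−10) = -0.5040
  SO₂ term: 0.0053·2.3^0.26·exp(0.059·88-0.5040) = 0.715
  Cl⁻ term: 0.01025·28.8^0.27·exp(0.036·88+0.049·16.3) = 1.341
  r_corr = 0.715 + 1.341 = 2.056 μm/a
  mass loss = 2.056 μm/a × 8.96 g/cm³ = 18.42 g·m⁻²·a⁻¹
zinc: f(T) = -0.071·(T−10) [T>10 °C] = -0.4473
  Pd branch = 0.0129·Pd^0.44·e^(0.046·RH+f) = 0.6816 μm/a
  Sd branch = 0.0175·Sd^0.57·e^(0.008·RH+0.085·T) = 0.9602 μm/a
  sum: 0.6816 + 0.9602 → r_corr = 1.642 μm/a
  mass loss = 1.642 μm/a × 7.14 g/cm³ = 11.72 g·m⁻²·a⁻¹
Ordering by g·m⁻²·a⁻¹: copper (18.4) > zinc (11.7)

copper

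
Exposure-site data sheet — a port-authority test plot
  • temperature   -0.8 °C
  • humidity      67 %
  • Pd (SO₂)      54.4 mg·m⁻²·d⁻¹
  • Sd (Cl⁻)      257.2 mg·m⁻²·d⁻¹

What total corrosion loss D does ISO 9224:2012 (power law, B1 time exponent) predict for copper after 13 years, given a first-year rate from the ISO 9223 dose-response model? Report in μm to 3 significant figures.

D(13) = 3.83 μm

copper: f(T) = +0.126·(T−10) [T≤10 °C] = -1.3608
  Pd branch = 0.0053·Pd^0.26·e^(0.059·RH+f) = 0.2001 μm/a
  Sd branch = 0.01025·Sd^0.27·e^(0.036·RH+0.049·T) = 0.492 μm/a
  r_corr = 0.2001 + 0.492 = 0.6922 μm/a
ISO 9224: D(t) = r_corr · t^b with b = 0.667 (copper, B1)
  D(13) = 0.6922 × 13^0.667 = 0.6922 × 5.534 = 3.83 μm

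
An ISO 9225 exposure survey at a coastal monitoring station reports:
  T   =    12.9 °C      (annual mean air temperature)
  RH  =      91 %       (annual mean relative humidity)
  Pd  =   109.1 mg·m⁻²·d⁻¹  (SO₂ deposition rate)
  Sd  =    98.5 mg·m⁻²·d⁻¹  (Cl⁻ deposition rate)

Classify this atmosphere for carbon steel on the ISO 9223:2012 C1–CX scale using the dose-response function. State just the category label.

C5

carbon steel: temperature factor f = -0.054·(2.9) = -0.1566
  SO₂ term: 1.77·109.1^0.52·exp(0.02·91-0.1566) = 107.2
  Sd branch = 0.102·Sd^0.62·e^(0.033·RH+0.04·T) = 59.27 μm/a
  r_corr = 107.2 + 59.27 = 166.4 μm/a
Category bounds: 80…200 μm/a bracket r_corr ⇒ C5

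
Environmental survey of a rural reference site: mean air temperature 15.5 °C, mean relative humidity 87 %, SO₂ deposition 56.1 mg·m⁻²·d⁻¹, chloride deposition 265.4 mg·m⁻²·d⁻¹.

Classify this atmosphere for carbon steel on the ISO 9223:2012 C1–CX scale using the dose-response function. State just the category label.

C5

carbon steel: T>10 °C ⇒ hinge -0.054·(15.5−10) = -0.2970
  SO₂ term: 1.77·56.1^0.52·exp(0.02·87-0.2970) = 60.83
  Cl⁻ term: 0.102·265.4^0.62·exp(0.033·87+0.04·15.5) = 106.5
  sum: 60.83 + 106.5 → r_corr = 167.4 μm/a
Category bounds: 80…200 μm/a bracket r_corr ⇒ C5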